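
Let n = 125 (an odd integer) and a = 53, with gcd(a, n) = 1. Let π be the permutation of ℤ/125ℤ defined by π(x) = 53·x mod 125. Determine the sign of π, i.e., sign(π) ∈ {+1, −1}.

Trace 9: π^k(9) = [9, 102, 31, 18, 79, 62, 36] for k=0..6.
Cycle type of π: 100 + 20 + 4 + 1; total 4 cycles.
With 4 cycles on 125 points, sign = (−1)^{125−4} = -1.

-1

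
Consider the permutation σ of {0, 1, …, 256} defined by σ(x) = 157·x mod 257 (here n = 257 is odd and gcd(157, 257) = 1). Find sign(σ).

Trace 225: π^k(225) = [225, 116, 222, 159, 34, 198, 246] for k=0..6.
π_157 has 3 disjoint cycles with lengths [128, 128, 1] on {0,…,256}.
n − c = 257 − 3 = 254; sign = (−1)^254 = +1.
Zolotarev: (157|257) = +1, matching the cycle-count sign.

+1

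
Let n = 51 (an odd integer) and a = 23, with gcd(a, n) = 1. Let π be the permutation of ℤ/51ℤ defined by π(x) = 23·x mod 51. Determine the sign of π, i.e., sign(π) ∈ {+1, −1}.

+1

Orbit of 4 under x↦23x: [4, 41, 25, 14, 16, 11, 49]… (length divides ord_51(23)).
5 cycles of lengths [16, 16, 16, 2, 1].
sign(π) = (−1)^{n − #cycles} = (−1)^{51−5} = (−1)^46 = +1.
Via Zolotarev, sign(π_{23}) = (23|51) = +1.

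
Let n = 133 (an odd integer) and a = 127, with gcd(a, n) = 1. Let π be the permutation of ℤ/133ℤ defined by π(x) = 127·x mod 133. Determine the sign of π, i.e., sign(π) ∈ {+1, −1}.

Orbit of 71 under x↦127x: [71, 106, 29, 92, 113, 120, 78]… (length divides ord_133(127)).
Cycle type of π: 18×7 + 1×7; total 14 cycles.
133 − 14 = 119 transpositions; sign(π) = (−1)^119 = -1.

-1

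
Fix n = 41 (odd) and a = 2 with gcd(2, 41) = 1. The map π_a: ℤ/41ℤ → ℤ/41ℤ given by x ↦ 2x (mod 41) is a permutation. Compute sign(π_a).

Orbit of 25 under x↦2x: [25, 9, 18, 36, 31, 21, 1]… (length divides ord_41(2)).
The orbit structure of x ↦ 2x mod 41: 3 orbits of sizes [20, 20, 1].
n − c = 41 − 3 = 38; sign = (−1)^38 = +1.

+1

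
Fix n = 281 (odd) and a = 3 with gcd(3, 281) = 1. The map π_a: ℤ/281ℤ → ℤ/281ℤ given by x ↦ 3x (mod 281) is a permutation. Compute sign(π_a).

Orbit of 219 under x↦3x: [219, 95, 4, 12, 36, 108, 43]… (length divides ord_281(3)).
π_3 has 2 disjoint cycles with lengths [280, 1] on {0,…,280}.
2 cycles on 281: each ℓ→(−1)^(ℓ−1), product (−1)^279 = -1.
Zolotarev: (3|281) = -1, matching the cycle-count sign.

-1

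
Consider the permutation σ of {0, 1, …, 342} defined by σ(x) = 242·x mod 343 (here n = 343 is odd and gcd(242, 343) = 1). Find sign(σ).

Start at x=16: 16 → 99 → 291 → 107 → 169 → 81 → 51 → … (one orbit).
Cycle type of π: 147×2 + 21×2 + 3×2 + 1; total 7 cycles.
343 − 7 = 336 transpositions; sign(π) = (−1)^336 = +1.

+1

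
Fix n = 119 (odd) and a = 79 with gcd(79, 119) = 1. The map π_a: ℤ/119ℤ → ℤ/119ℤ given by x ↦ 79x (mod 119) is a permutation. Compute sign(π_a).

Start at x=71: 71 → 16 → 74 → 15 → 114 → 81 → 92 → … (one orbit).
Cycle type of π: 48×2 + 16 + 3×2 + 1; total 6 cycles.
119 − 6 = 113 transpositions; sign(π) = (−1)^113 = -1.

-1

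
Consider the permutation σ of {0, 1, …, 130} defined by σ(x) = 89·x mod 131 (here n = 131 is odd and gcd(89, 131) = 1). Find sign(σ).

Start at x=1: 1 → 89 → 61 → 58 → 53 → 1 (one orbit).
Cycle lengths of π_89 on ℤ/131ℤ: [5, 5, 5, 5, 5, 5, 5, 5, 5, 5, 5, 5, 5, 5, 5, 5, 5, 5, 5, 5, 5, 5, 5, 5, 5, 5, 1]; 27 cycles in total.
Σ(ℓ_i−1) = 131−27 = 104; sign = (−1)^104 = +1.

+1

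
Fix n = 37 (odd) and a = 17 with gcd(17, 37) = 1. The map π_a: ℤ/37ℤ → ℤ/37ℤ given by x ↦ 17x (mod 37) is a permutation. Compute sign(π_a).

Trace 16: π^k(16) = [16, 13, 36, 20, 7, 8, 25] for k=0..6.
Decompose π into cycles: lengths [36, 1] (2 cycles, including the fixed point 0).
With 2 cycles on 37 points, sign = (−1)^{37−2} = -1.

-1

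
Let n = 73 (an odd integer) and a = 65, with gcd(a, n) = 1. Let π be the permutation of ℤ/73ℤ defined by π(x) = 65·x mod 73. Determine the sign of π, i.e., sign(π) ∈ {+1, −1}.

+1

Orbit of 64 under x↦65x: [64, 72, 8, 9, 1, 65]… (length divides ord_73(65)).
The orbit structure of x ↦ 65x mod 73: 13 orbits of sizes [6, 6, 6, 6, 6, 6, 6, 6, 6, 6, 6, 6, 1].
sign(π) = (−1)^{n − #cycles} = (−1)^{73−13} = (−1)^60 = +1.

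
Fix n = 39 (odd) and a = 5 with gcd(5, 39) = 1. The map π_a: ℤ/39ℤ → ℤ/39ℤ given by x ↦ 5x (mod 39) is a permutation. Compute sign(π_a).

Start at x=25: 25 → 8 → 1 → 5 → 25 (one orbit).
Cycle lengths of π_5 on ℤ/39ℤ: [4, 4, 4, 4, 4, 4, 4, 4, 4, 2, 1]; 11 cycles in total.
11 cycles on 39: each ℓ→(−1)^(ℓ−1), product (−1)^28 = +1.

+1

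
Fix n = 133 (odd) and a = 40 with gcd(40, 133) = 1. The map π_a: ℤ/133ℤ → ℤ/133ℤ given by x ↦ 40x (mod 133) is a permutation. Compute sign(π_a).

Trace 40: π^k(40) = [40, 4, 27, 16, 108, 64, 33] for k=0..6.
π_40 has 9 disjoint cycles with lengths [18, 18, 18, 18, 18, 18, 18, 6, 1] on {0,…,132}.
sign(π) = (−1)^{n − #cycles} = (−1)^{133−9} = (−1)^124 = +1.
Zolotarev: (40|133) = +1, matching the cycle-count sign.

+1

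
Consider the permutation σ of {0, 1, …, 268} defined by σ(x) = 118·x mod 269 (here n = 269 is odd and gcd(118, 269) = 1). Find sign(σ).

+1

Trace 47: π^k(47) = [47, 166, 220, 136, 177, 173, 239] for k=0..6.
Cycle lengths of π_118 on ℤ/269ℤ: [67, 67, 67, 67, 1]; 5 cycles in total.
Σ(ℓ_i−1) = 269−5 = 264; sign = (−1)^264 = +1.
(118|269)_J = +1 (Zolotarev's lemma cross-check).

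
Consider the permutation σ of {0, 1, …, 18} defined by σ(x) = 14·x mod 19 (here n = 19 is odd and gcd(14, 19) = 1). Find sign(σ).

Trace 5: π^k(5) = [5, 13, 11, 2, 9, 12, 16] for k=0..6.
Cycle lengths of π_14 on ℤ/19ℤ: [18, 1]; 2 cycles in total.
19 − 2 = 17 transpositions; sign(π) = (−1)^17 = -1.
Check: (14/19) = -1 by Zolotarev.

-1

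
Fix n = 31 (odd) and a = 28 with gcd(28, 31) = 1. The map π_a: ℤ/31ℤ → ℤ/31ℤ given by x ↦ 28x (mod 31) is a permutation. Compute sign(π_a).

Start at x=5: 5 → 16 → 14 → 20 → 2 → 25 → 18 → … (one orbit).
Decompose π into cycles: lengths [15, 15, 1] (3 cycles, including the fixed point 0).
Σ(ℓ_i−1) = 31−3 = 28; sign = (−1)^28 = +1.
Via Zolotarev, sign(π_{28}) = (28|31) = +1.

+1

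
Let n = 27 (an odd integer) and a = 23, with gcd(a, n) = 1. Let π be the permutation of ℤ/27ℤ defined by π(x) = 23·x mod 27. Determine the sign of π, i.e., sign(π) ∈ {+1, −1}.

-1

Trace 22: π^k(22) = [22, 20, 1, 23, 16, 17, 13] for k=0..6.
Cycle lengths of π_23 on ℤ/27ℤ: [18, 6, 2, 1]; 4 cycles in total.
27 − 4 = 23 transpositions; sign(π) = (−1)^23 = -1.
Zolotarev: (23|27) = -1, matching the cycle-count sign.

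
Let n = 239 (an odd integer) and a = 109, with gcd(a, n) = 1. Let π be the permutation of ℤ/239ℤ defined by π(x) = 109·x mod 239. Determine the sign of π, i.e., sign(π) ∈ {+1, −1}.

+1

Orbit of 204 under x↦109x: [204, 9, 25, 96, 187, 68, 3]… (length divides ord_239(109)).
3 cycles of lengths [119, 119, 1].
239 − 3 = 236 transpositions; sign(π) = (−1)^236 = +1.
Check: (109/239) = +1 by Zolotarev.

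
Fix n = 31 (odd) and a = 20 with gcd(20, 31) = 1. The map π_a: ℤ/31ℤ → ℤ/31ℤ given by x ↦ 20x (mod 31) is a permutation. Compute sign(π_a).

Trace 9: π^k(9) = [9, 25, 4, 18, 19, 8, 5] for k=0..6.
Decompose π into cycles: lengths [15, 15, 1] (3 cycles, including the fixed point 0).
sign(π) = (−1)^{n − #cycles} = (−1)^{31−3} = (−1)^28 = +1.
Check: (20/31) = +1 by Zolotarev.

+1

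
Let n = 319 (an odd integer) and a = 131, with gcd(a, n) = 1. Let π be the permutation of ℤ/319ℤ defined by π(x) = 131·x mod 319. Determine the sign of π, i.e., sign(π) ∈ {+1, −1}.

Trace 265: π^k(265) = [265, 263, 1, 131, 254, 98, 78] for k=0..6.
The orbit structure of x ↦ 131x mod 319: 17 orbits of sizes [28, 28, 28, 28, 28, 28, 28, 28, 28, 28, 28, 2, 2, 2, 2, 2, 1].
319 − 17 = 302 transpositions; sign(π) = (−1)^302 = +1.
The Jacobi symbol (131|319) = +1 (Zolotarev) agrees.

+1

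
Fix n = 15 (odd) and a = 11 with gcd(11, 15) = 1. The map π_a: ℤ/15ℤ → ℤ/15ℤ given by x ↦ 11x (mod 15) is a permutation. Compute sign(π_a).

-1

Start at x=1: 1 → 11 → 1 (one orbit).
Decompose π into cycles: lengths [2, 2, 2, 2, 2, 1, 1, 1, 1, 1] (10 cycles, including the fixed point 0).
sign(π) = (−1)^{n − #cycles} = (−1)^{15−10} = (−1)^5 = -1.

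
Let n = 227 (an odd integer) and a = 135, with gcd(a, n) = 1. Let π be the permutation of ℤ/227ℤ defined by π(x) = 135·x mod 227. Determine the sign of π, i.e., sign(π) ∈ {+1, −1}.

-1

Orbit of 185 under x↦135x: [185, 5, 221, 98, 64, 14, 74]… (length divides ord_227(135)).
Cycle type of π: 226 + 1; total 2 cycles.
2 cycles on 227: each ℓ→(−1)^(ℓ−1), product (−1)^225 = -1.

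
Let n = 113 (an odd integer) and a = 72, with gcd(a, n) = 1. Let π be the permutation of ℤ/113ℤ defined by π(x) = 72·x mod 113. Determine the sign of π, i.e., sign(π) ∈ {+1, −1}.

+1

Start at x=69: 69 → 109 → 51 → 56 → 77 → 7 → 52 → … (one orbit).
The orbit structure of x ↦ 72x mod 113: 3 orbits of sizes [56, 56, 1].
n − c = 113 − 3 = 110; sign = (−1)^110 = +1.
The Jacobi symbol (72|113) = +1 (Zolotarev) agrees.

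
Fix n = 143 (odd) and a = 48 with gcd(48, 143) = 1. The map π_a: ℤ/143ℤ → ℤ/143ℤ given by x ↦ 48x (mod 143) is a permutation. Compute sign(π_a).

+1

Trace 48: π^k(48) = [48, 16, 53, 113, 133, 92, 126] for k=0..6.
Cycle type of π: 15×8 + 5×2 + 3×4 + 1; total 15 cycles.
With 15 cycles on 143 points, sign = (−1)^{143−15} = +1.
(48|143)_J = +1 (Zolotarev's lemma cross-check).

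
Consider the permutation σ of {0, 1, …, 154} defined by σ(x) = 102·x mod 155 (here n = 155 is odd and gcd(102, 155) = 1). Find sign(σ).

Orbit of 76 under x↦102x: [76, 2, 49, 38, 1, 102, 19]… (length divides ord_155(102)).
The orbit structure of x ↦ 102x mod 155: 6 orbits of sizes [60, 60, 15, 15, 4, 1].
With 6 cycles on 155 points, sign = (−1)^{155−6} = -1.
Zolotarev: (102|155) = -1, matching the cycle-count sign.

-1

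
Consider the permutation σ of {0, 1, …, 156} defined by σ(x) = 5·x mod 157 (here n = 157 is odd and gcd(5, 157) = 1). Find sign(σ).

Trace 19: π^k(19) = [19, 95, 4, 20, 100, 29, 145] for k=0..6.
2 cycles of lengths [156, 1].
n − c = 157 − 2 = 155; sign = (−1)^155 = -1.

-1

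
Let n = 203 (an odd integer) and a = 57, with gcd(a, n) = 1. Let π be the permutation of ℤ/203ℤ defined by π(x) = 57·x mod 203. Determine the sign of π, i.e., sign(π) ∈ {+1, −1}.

+1

Orbit of 1 under x↦57x: [1, 57]… (length divides ord_203(57)).
π_57 has 105 disjoint cycles with lengths [2, 2, 2, 2, 2, 2, 2, 2, 2, 2, 2, 2, 2, 2, 2, 2, 2, 2, 2, 2, 2, 2, 2, 2, 2, 2, 2, 2, 2, 2, 2, 2, 2, 2, 2, 2, 2, 2, 2, 2, 2, 2, 2, 2, 2, 2, 2, 2, 2, 2, 2, 2, 2, 2, 2, 2, 2, 2, 2, 2, 2, 2, 2, 2, 2, 2, 2, 2, 2, 2, 2, 2, 2, 2, 2, 2, 2, 2, 2, 2, 2, 2, 2, 2, 2, 2, 2, 2, 2, 2, 2, 2, 2, 2, 2, 2, 2, 2, 1, 1, 1, 1, 1, 1, 1] on {0,…,202}.
sign(π) = (−1)^{n − #cycles} = (−1)^{203−105} = (−1)^98 = +1.
Check: (57/203) = +1 by Zolotarev.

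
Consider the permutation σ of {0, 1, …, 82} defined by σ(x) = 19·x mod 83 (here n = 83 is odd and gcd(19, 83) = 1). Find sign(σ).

-1

Orbit of 66 under x↦19x: [66, 9, 5, 12, 62, 16, 55]… (length divides ord_83(19)).
π_19 has 2 disjoint cycles with lengths [82, 1] on {0,…,82}.
2 cycles on 83: each ℓ→(−1)^(ℓ−1), product (−1)^81 = -1.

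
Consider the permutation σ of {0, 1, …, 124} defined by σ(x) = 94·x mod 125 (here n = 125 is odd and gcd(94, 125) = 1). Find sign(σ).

Trace 71: π^k(71) = [71, 49, 106, 89, 116, 29, 101] for k=0..6.
7 cycles of lengths [50, 50, 10, 10, 2, 2, 1].
Σ(ℓ_i−1) = 125−7 = 118; sign = (−1)^118 = +1.

+1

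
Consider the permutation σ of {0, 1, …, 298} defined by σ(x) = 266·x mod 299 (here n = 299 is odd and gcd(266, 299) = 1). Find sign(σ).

-1

Trace 269: π^k(269) = [269, 93, 220, 215, 81, 18, 4] for k=0..6.
π_266 has 6 disjoint cycles with lengths [132, 132, 12, 11, 11, 1] on {0,…,298}.
6 cycles on 299: each ℓ→(−1)^(ℓ−1), product (−1)^293 = -1.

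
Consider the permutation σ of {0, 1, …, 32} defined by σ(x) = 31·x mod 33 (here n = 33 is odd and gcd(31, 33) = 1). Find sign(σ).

+1

Orbit of 16 under x↦31x: [16, 1, 31, 4, 25]… (length divides ord_33(31)).
9 cycles of lengths [5, 5, 5, 5, 5, 5, 1, 1, 1].
With 9 cycles on 33 points, sign = (−1)^{33−9} = +1.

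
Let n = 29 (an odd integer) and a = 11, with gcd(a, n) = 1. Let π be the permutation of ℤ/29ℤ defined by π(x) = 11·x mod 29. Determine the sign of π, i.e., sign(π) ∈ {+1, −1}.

-1

Orbit of 26 under x↦11x: [26, 25, 14, 9, 12, 16, 2]… (length divides ord_29(11)).
π_11 has 2 disjoint cycles with lengths [28, 1] on {0,…,28}.
2 cycles on 29: each ℓ→(−1)^(ℓ−1), product (−1)^27 = -1.
Check: (11/29) = -1 by Zolotarev.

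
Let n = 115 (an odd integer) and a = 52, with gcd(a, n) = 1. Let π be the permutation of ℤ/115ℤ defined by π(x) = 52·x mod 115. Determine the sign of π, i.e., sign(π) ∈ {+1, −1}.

-1

Trace 47: π^k(47) = [47, 29, 13, 101, 77, 94, 58] for k=0..6.
Decompose π into cycles: lengths [44, 44, 11, 11, 4, 1] (6 cycles, including the fixed point 0).
Σ(ℓ_i−1) = 115−6 = 109; sign = (−1)^109 = -1.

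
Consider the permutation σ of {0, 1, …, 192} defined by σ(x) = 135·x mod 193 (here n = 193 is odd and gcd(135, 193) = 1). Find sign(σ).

Orbit of 79 under x↦135x: [79, 50, 188, 97, 164, 138, 102]… (length divides ord_193(135)).
π_135 has 2 disjoint cycles with lengths [192, 1] on {0,…,192}.
n − c = 193 − 2 = 191; sign = (−1)^191 = -1.
Check: (135/193) = -1 by Zolotarev.

-1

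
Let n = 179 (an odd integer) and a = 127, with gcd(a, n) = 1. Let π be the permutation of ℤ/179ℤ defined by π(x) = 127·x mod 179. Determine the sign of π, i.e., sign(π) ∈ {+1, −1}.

-1

Orbit of 72 under x↦127x: [72, 15, 115, 106, 37, 45, 166]… (length divides ord_179(127)).
The orbit structure of x ↦ 127x mod 179: 2 orbits of sizes [178, 1].
n − c = 179 − 2 = 177; sign = (−1)^177 = -1.
Via Zolotarev, sign(π_{127}) = (127|179) = -1.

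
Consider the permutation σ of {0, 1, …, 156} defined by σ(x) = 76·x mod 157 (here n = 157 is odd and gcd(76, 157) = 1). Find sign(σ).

+1

Start at x=146: 146 → 106 → 49 → 113 → 110 → 39 → 138 → … (one orbit).
Cycle lengths of π_76 on ℤ/157ℤ: [78, 78, 1]; 3 cycles in total.
3 cycles on 157: each ℓ→(−1)^(ℓ−1), product (−1)^154 = +1.
The Jacobi symbol (76|157) = +1 (Zolotarev) agrees.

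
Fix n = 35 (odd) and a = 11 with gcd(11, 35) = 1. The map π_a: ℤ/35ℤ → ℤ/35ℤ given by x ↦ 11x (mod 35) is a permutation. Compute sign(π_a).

Orbit of 16 under x↦11x: [16, 1, 11]… (length divides ord_35(11)).
π_11 has 15 disjoint cycles with lengths [3, 3, 3, 3, 3, 3, 3, 3, 3, 3, 1, 1, 1, 1, 1] on {0,…,34}.
With 15 cycles on 35 points, sign = (−1)^{35−15} = +1.

+1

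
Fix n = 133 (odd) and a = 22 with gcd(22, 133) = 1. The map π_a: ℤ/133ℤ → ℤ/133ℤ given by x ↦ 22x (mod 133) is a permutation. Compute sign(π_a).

Orbit of 71 under x↦22x: [71, 99, 50, 36, 127, 1, 22]… (length divides ord_133(22)).
π_22 has 14 disjoint cycles with lengths [18, 18, 18, 18, 18, 18, 18, 1, 1, 1, 1, 1, 1, 1] on {0,…,132}.
sign(π) = (−1)^{n − #cycles} = (−1)^{133−14} = (−1)^119 = -1.
The Jacobi symbol (22|133) = -1 (Zolotarev) agrees.

-1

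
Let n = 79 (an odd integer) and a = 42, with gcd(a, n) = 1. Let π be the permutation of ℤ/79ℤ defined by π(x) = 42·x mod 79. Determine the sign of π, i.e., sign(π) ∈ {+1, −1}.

Orbit of 25 under x↦42x: [25, 23, 18, 45, 73, 64, 2]… (length divides ord_79(42)).
Decompose π into cycles: lengths [39, 39, 1] (3 cycles, including the fixed point 0).
Σ(ℓ_i−1) = 79−3 = 76; sign = (−1)^76 = +1.
(42|79)_J = +1 (Zolotarev's lemma cross-check).

+1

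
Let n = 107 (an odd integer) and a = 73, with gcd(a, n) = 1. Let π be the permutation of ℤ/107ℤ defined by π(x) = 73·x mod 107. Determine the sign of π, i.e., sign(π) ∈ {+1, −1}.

-1

Trace 77: π^k(77) = [77, 57, 95, 87, 38, 99, 58] for k=0..6.
Decompose π into cycles: lengths [106, 1] (2 cycles, including the fixed point 0).
107 − 2 = 105 transpositions; sign(π) = (−1)^105 = -1.
Zolotarev: (73|107) = -1, matching the cycle-count sign.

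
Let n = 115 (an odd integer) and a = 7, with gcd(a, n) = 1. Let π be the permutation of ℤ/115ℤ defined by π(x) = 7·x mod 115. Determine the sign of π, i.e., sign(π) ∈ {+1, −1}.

+1

Start at x=4: 4 → 28 → 81 → 107 → 59 → 68 → 16 → … (one orbit).
Decompose π into cycles: lengths [44, 44, 22, 4, 1] (5 cycles, including the fixed point 0).
115 − 5 = 110 transpositions; sign(π) = (−1)^110 = +1.
Via Zolotarev, sign(π_{7}) = (7|115) = +1.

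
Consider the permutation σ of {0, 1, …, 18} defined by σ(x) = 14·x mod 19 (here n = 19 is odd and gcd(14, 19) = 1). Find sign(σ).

Orbit of 5 under x↦14x: [5, 13, 11, 2, 9, 12, 16]… (length divides ord_19(14)).
Cycle type of π: 18 + 1; total 2 cycles.
2 cycles on 19: each ℓ→(−1)^(ℓ−1), product (−1)^17 = -1.

-1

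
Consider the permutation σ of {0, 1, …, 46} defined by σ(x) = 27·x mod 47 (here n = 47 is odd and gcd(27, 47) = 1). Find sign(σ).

+1

Trace 8: π^k(8) = [8, 28, 4, 14, 2, 7, 1] for k=0..6.
π_27 has 3 disjoint cycles with lengths [23, 23, 1] on {0,…,46}.
sign(π) = (−1)^{n − #cycles} = (−1)^{47−3} = (−1)^44 = +1.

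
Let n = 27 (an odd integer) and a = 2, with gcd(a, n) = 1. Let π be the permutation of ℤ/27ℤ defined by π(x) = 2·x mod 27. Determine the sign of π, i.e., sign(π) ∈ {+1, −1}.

Start at x=23: 23 → 19 → 11 → 22 → 17 → 7 → 14 → … (one orbit).
The orbit structure of x ↦ 2x mod 27: 4 orbits of sizes [18, 6, 2, 1].
n − c = 27 − 4 = 23; sign = (−1)^23 = -1.
Check: (2/27) = -1 by Zolotarev.

-1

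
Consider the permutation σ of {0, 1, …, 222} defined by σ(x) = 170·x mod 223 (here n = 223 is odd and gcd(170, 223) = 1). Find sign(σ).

-1

Start at x=41: 41 → 57 → 101 → 222 → 53 → 90 → 136 → … (one orbit).
Decompose π into cycles: lengths [222, 1] (2 cycles, including the fixed point 0).
n − c = 223 − 2 = 221; sign = (−1)^221 = -1.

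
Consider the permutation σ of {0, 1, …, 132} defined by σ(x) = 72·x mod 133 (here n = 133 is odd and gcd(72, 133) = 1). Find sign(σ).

Orbit of 51 under x↦72x: [51, 81, 113, 23, 60, 64, 86]… (length divides ord_133(72)).
Decompose π into cycles: lengths [18, 18, 18, 18, 18, 18, 18, 3, 3, 1] (10 cycles, including the fixed point 0).
n − c = 133 − 10 = 123; sign = (−1)^123 = -1.
Check: (72/133) = -1 by Zolotarev.

-1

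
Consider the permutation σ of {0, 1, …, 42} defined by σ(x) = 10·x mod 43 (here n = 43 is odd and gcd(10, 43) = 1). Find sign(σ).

+1

Trace 10: π^k(10) = [10, 14, 11, 24, 25, 35, 6] for k=0..6.
Cycle type of π: 21×2 + 1; total 3 cycles.
3 cycles on 43: each ℓ→(−1)^(ℓ−1), product (−1)^40 = +1.
Zolotarev: (10|43) = +1, matching the cycle-count sign.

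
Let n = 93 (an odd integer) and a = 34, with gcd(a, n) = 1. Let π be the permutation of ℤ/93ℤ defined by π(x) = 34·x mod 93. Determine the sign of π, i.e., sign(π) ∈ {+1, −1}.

Orbit of 25 under x↦34x: [25, 13, 70, 55, 10, 61, 28]… (length divides ord_93(34)).
6 cycles of lengths [30, 30, 30, 1, 1, 1].
93 − 6 = 87 transpositions; sign(π) = (−1)^87 = -1.
Via Zolotarev, sign(π_{34}) = (34|93) = -1.

-1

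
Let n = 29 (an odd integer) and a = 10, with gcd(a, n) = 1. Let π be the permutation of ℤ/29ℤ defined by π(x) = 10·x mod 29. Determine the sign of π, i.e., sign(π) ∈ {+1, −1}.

-1

Orbit of 16 under x↦10x: [16, 15, 5, 21, 7, 12, 4]… (length divides ord_29(10)).
Decompose π into cycles: lengths [28, 1] (2 cycles, including the fixed point 0).
n − c = 29 − 2 = 27; sign = (−1)^27 = -1.
Via Zolotarev, sign(π_{10}) = (10|29) = -1.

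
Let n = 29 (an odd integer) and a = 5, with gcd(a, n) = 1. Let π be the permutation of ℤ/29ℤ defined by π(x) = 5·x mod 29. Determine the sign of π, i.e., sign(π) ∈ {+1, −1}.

Start at x=9: 9 → 16 → 22 → 23 → 28 → 24 → 4 → … (one orbit).
The orbit structure of x ↦ 5x mod 29: 3 orbits of sizes [14, 14, 1].
With 3 cycles on 29 points, sign = (−1)^{29−3} = +1.

+1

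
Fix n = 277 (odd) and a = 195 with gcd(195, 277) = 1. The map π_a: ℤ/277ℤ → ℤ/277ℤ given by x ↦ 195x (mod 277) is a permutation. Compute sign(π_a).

-1

Orbit of 37 under x↦195x: [37, 13, 42, 157, 145, 21, 217]… (length divides ord_277(195)).
π_195 has 4 disjoint cycles with lengths [92, 92, 92, 1] on {0,…,276}.
277 − 4 = 273 transpositions; sign(π) = (−1)^273 = -1.
Check: (195/277) = -1 by Zolotarev.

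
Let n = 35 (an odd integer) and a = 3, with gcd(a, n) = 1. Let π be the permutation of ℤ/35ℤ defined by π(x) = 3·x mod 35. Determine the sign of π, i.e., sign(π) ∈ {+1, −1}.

+1

Start at x=27: 27 → 11 → 33 → 29 → 17 → 16 → 13 → … (one orbit).
π_3 has 5 disjoint cycles with lengths [12, 12, 6, 4, 1] on {0,…,34}.
With 5 cycles on 35 points, sign = (−1)^{35−5} = +1.
Via Zolotarev, sign(π_{3}) = (3|35) = +1.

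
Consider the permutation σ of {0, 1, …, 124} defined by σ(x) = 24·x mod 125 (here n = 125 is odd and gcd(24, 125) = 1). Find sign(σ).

Orbit of 1 under x↦24x: [1, 24, 76, 74, 26, 124, 101]… (length divides ord_125(24)).
Decompose π into cycles: lengths [10, 10, 10, 10, 10, 10, 10, 10, 10, 10, 2, 2, 2, 2, 2, 2, 2, 2, 2, 2, 2, 2, 1] (23 cycles, including the fixed point 0).
Σ(ℓ_i−1) = 125−23 = 102; sign = (−1)^102 = +1.

+1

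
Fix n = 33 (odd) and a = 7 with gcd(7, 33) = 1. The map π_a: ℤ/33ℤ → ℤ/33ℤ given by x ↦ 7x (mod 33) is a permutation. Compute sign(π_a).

-1

Trace 19: π^k(19) = [19, 1, 7, 16, 13, 25, 10] for k=0..6.
Decompose π into cycles: lengths [10, 10, 10, 1, 1, 1] (6 cycles, including the fixed point 0).
6 cycles on 33: each ℓ→(−1)^(ℓ−1), product (−1)^27 = -1.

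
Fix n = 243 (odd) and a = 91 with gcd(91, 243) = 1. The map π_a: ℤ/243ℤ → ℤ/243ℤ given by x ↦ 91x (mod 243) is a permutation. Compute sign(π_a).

Trace 82: π^k(82) = [82, 172, 100, 109, 199, 127, 136] for k=0..6.
The orbit structure of x ↦ 91x mod 243: 27 orbits of sizes [27, 27, 27, 27, 27, 27, 9, 9, 9, 9, 9, 9, 3, 3, 3, 3, 3, 3, 1, 1, 1, 1, 1, 1, 1, 1, 1].
Σ(ℓ_i−1) = 243−27 = 216; sign = (−1)^216 = +1.

+1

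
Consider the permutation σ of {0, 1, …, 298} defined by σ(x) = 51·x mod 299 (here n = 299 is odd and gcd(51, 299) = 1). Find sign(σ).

Orbit of 51 under x↦51x: [51, 209, 194, 27, 181, 261, 155]… (length divides ord_299(51)).
π_51 has 20 disjoint cycles with lengths [22, 22, 22, 22, 22, 22, 22, 22, 22, 22, 22, 22, 22, 2, 2, 2, 2, 2, 2, 1] on {0,…,298}.
Σ(ℓ_i−1) = 299−20 = 279; sign = (−1)^279 = -1.
Via Zolotarev, sign(π_{51}) = (51|299) = -1.

-1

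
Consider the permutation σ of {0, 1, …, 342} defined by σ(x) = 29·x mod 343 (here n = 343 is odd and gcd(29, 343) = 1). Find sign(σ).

+1

Start at x=71: 71 → 1 → 29 → 155 → 36 → 15 → 92 → … (one orbit).
Cycle type of π: 49×6 + 7×6 + 1×7; total 19 cycles.
343 − 19 = 324 transpositions; sign(π) = (−1)^324 = +1.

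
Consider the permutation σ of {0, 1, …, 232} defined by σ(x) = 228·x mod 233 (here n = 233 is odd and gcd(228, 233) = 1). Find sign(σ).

-1

Orbit of 8 under x↦228x: [8, 193, 200, 165, 107, 164, 112]… (length divides ord_233(228)).
Cycle lengths of π_228 on ℤ/233ℤ: [232, 1]; 2 cycles in total.
With 2 cycles on 233 points, sign = (−1)^{233−2} = -1.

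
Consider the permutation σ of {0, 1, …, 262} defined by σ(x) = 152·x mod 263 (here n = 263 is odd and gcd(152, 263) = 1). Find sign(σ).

Start at x=128: 128 → 257 → 140 → 240 → 186 → 131 → 187 → … (one orbit).
2 cycles of lengths [262, 1].
With 2 cycles on 263 points, sign = (−1)^{263−2} = -1.
Zolotarev: (152|263) = -1, matching the cycle-count sign.

-1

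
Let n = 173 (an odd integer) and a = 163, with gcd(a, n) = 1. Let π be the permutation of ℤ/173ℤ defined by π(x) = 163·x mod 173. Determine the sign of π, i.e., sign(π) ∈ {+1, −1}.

+1

Orbit of 52 under x↦163x: [52, 172, 10, 73, 135, 34, 6]… (length divides ord_173(163)).
π_163 has 3 disjoint cycles with lengths [86, 86, 1] on {0,…,172}.
173 − 3 = 170 transpositions; sign(π) = (−1)^170 = +1.
Check: (163/173) = +1 by Zolotarev.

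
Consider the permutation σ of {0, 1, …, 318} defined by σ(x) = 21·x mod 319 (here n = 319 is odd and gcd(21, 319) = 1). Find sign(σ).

+1

Trace 100: π^k(100) = [100, 186, 78, 43, 265, 142, 111] for k=0..6.
The orbit structure of x ↦ 21x mod 319: 17 orbits of sizes [28, 28, 28, 28, 28, 28, 28, 28, 28, 28, 28, 2, 2, 2, 2, 2, 1].
With 17 cycles on 319 points, sign = (−1)^{319−17} = +1.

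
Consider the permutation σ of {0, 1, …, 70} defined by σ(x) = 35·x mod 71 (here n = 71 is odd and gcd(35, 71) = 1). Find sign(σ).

-1

Orbit of 47 under x↦35x: [47, 12, 65, 3, 34, 54, 44]… (length divides ord_71(35)).
Cycle type of π: 70 + 1; total 2 cycles.
71 − 2 = 69 transpositions; sign(π) = (−1)^69 = -1.
Via Zolotarev, sign(π_{35}) = (35|71) = -1.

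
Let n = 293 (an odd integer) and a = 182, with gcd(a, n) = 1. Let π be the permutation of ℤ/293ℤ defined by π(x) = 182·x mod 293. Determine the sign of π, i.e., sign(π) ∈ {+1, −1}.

-1

Start at x=236: 236 → 174 → 24 → 266 → 67 → 181 → 126 → … (one orbit).
π_182 has 2 disjoint cycles with lengths [292, 1] on {0,…,292}.
293 − 2 = 291 transpositions; sign(π) = (−1)^291 = -1.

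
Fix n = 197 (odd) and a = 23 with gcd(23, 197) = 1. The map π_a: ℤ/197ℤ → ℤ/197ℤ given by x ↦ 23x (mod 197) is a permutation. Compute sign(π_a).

Orbit of 29 under x↦23x: [29, 76, 172, 16, 171, 190, 36]… (length divides ord_197(23)).
Decompose π into cycles: lengths [49, 49, 49, 49, 1] (5 cycles, including the fixed point 0).
n − c = 197 − 5 = 192; sign = (−1)^192 = +1.
(23|197)_J = +1 (Zolotarev's lemma cross-check).

+1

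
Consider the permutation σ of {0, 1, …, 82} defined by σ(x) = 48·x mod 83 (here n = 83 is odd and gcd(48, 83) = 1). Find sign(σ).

+1

Trace 7: π^k(7) = [7, 4, 26, 3, 61, 23, 25] for k=0..6.
Cycle lengths of π_48 on ℤ/83ℤ: [41, 41, 1]; 3 cycles in total.
sign(π) = (−1)^{n − #cycles} = (−1)^{83−3} = (−1)^80 = +1.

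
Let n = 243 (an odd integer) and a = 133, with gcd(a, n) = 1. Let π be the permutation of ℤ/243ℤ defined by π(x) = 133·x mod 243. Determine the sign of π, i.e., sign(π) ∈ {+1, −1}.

Orbit of 37 under x↦133x: [37, 61, 94, 109, 160, 139, 19]… (length divides ord_243(133)).
The orbit structure of x ↦ 133x mod 243: 11 orbits of sizes [81, 81, 27, 27, 9, 9, 3, 3, 1, 1, 1].
11 cycles on 243: each ℓ→(−1)^(ℓ−1), product (−1)^232 = +1.

+1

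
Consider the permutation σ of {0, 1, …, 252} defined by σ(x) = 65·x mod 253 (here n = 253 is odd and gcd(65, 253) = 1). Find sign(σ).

+1

Trace 109: π^k(109) = [109, 1, 65, 177, 120, 210, 241] for k=0..6.
Cycle lengths of π_65 on ℤ/253ℤ: [22, 22, 22, 22, 22, 22, 22, 22, 22, 22, 22, 2, 2, 2, 2, 2, 1]; 17 cycles in total.
With 17 cycles on 253 points, sign = (−1)^{253−17} = +1.
Zolotarev: (65|253) = +1, matching the cycle-count sign.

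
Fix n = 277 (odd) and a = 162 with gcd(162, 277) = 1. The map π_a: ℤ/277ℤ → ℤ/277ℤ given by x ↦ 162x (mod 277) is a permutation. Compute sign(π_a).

Orbit of 258 under x↦162x: [258, 246, 241, 262, 63, 234, 236]… (length divides ord_277(162)).
Decompose π into cycles: lengths [276, 1] (2 cycles, including the fixed point 0).
sign(π) = (−1)^{n − #cycles} = (−1)^{277−2} = (−1)^275 = -1.

-1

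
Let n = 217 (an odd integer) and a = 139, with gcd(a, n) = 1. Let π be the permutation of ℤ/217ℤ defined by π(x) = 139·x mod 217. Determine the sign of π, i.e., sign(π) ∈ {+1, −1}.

+1

Start at x=139: 139 → 8 → 27 → 64 → 216 → 78 → 209 → … (one orbit).
Cycle type of π: 10×21 + 2×3 + 1; total 25 cycles.
n − c = 217 − 25 = 192; sign = (−1)^192 = +1.
(139|217)_J = +1 (Zolotarev's lemma cross-check).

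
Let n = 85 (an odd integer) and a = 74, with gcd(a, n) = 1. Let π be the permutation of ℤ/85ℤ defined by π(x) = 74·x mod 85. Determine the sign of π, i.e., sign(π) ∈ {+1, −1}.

-1

Orbit of 54 under x↦74x: [54, 1, 74, 36, 29, 21, 24]… (length divides ord_85(74)).
Cycle lengths of π_74 on ℤ/85ℤ: [16, 16, 16, 16, 16, 2, 2, 1]; 8 cycles in total.
n − c = 85 − 8 = 77; sign = (−1)^77 = -1.
(74|85)_J = -1 (Zolotarev's lemma cross-check).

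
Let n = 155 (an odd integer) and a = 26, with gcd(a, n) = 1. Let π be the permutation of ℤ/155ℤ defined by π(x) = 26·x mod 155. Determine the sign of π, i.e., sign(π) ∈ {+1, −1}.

-1

Start at x=36: 36 → 6 → 1 → 26 → 56 → 61 → 36 (one orbit).
Cycle type of π: 6×25 + 1×5; total 30 cycles.
155 − 30 = 125 transpositions; sign(π) = (−1)^125 = -1.
Via Zolotarev, sign(π_{26}) = (26|155) = -1.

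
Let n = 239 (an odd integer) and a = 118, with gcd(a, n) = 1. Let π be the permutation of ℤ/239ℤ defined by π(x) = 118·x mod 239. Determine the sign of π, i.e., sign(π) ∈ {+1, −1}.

-1

Start at x=77: 77 → 4 → 233 → 9 → 106 → 80 → 119 → … (one orbit).
The orbit structure of x ↦ 118x mod 239: 2 orbits of sizes [238, 1].
With 2 cycles on 239 points, sign = (−1)^{239−2} = -1.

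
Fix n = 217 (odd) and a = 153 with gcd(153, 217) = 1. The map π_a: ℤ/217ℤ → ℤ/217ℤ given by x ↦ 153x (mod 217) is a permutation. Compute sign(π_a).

+1

Orbit of 139 under x↦153x: [139, 1, 153, 190, 209, 78, 216]… (length divides ord_217(153)).
Cycle type of π: 10×21 + 2×3 + 1; total 25 cycles.
Σ(ℓ_i−1) = 217−25 = 192; sign = (−1)^192 = +1.
Zolotarev: (153|217) = +1, matching the cycle-count sign.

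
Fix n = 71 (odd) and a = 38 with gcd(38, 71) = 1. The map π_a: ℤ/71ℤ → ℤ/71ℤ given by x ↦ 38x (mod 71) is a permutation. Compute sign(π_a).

Orbit of 2 under x↦38x: [2, 5, 48, 49, 16, 40, 29]… (length divides ord_71(38)).
Cycle type of π: 35×2 + 1; total 3 cycles.
sign(π) = (−1)^{n − #cycles} = (−1)^{71−3} = (−1)^68 = +1.
Via Zolotarev, sign(π_{38}) = (38|71) = +1.

+1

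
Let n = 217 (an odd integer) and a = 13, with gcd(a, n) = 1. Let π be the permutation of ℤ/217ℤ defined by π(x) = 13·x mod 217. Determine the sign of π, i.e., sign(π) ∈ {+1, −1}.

+1

Trace 209: π^k(209) = [209, 113, 167, 1, 13, 169, 27] for k=0..6.
Decompose π into cycles: lengths [30, 30, 30, 30, 30, 30, 30, 2, 2, 2, 1] (11 cycles, including the fixed point 0).
n − c = 217 − 11 = 206; sign = (−1)^206 = +1.
Via Zolotarev, sign(π_{13}) = (13|217) = +1.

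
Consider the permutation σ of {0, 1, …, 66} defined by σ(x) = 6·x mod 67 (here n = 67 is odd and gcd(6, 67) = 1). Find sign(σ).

Start at x=59: 59 → 19 → 47 → 14 → 17 → 35 → 9 → … (one orbit).
3 cycles of lengths [33, 33, 1].
n − c = 67 − 3 = 64; sign = (−1)^64 = +1.
Via Zolotarev, sign(π_{6}) = (6|67) = +1.

+1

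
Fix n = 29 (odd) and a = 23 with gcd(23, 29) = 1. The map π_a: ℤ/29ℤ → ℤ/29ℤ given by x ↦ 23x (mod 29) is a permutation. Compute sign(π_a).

+1

Trace 1: π^k(1) = [1, 23, 7, 16, 20, 25, 24] for k=0..6.
Cycle type of π: 7×4 + 1; total 5 cycles.
With 5 cycles on 29 points, sign = (−1)^{29−5} = +1.
The Jacobi symbol (23|29) = +1 (Zolotarev) agrees.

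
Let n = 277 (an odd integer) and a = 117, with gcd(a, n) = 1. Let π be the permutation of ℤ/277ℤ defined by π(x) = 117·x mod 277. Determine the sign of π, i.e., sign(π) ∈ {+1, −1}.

+1

Start at x=117: 117 → 116 → 276 → 160 → 161 → 1 → 117 (one orbit).
The orbit structure of x ↦ 117x mod 277: 47 orbits of sizes [6, 6, 6, 6, 6, 6, 6, 6, 6, 6, 6, 6, 6, 6, 6, 6, 6, 6, 6, 6, 6, 6, 6, 6, 6, 6, 6, 6, 6, 6, 6, 6, 6, 6, 6, 6, 6, 6, 6, 6, 6, 6, 6, 6, 6, 6, 1].
277 − 47 = 230 transpositions; sign(π) = (−1)^230 = +1.
Via Zolotarev, sign(π_{117}) = (117|277) = +1.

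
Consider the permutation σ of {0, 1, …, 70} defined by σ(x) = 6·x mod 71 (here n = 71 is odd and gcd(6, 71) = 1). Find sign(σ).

Trace 1: π^k(1) = [1, 6, 36, 3, 18, 37, 9] for k=0..6.
π_6 has 3 disjoint cycles with lengths [35, 35, 1] on {0,…,70}.
n − c = 71 − 3 = 68; sign = (−1)^68 = +1.
Check: (6/71) = +1 by Zolotarev.

+1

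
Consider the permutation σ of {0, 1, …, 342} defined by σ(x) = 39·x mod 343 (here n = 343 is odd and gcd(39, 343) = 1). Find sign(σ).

Orbit of 99 under x↦39x: [99, 88, 2, 78, 298, 303, 155]… (length divides ord_343(39)).
Cycle type of π: 147×2 + 21×2 + 3×2 + 1; total 7 cycles.
343 − 7 = 336 transpositions; sign(π) = (−1)^336 = +1.
Via Zolotarev, sign(π_{39}) = (39|343) = +1.

+1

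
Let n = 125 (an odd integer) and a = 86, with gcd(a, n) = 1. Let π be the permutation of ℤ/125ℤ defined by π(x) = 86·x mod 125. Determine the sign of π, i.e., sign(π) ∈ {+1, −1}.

Trace 46: π^k(46) = [46, 81, 91, 76, 36, 96, 6] for k=0..6.
Decompose π into cycles: lengths [25, 25, 25, 25, 5, 5, 5, 5, 1, 1, 1, 1, 1] (13 cycles, including the fixed point 0).
Σ(ℓ_i−1) = 125−13 = 112; sign = (−1)^112 = +1.
Check: (86/125) = +1 by Zolotarev.

+1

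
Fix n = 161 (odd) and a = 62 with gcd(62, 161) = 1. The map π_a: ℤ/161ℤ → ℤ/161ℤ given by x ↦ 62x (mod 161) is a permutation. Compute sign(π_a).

Start at x=36: 36 → 139 → 85 → 118 → 71 → 55 → 29 → … (one orbit).
Cycle type of π: 22×6 + 11×2 + 2×3 + 1; total 12 cycles.
n − c = 161 − 12 = 149; sign = (−1)^149 = -1.
Check: (62/161) = -1 by Zolotarev.

-1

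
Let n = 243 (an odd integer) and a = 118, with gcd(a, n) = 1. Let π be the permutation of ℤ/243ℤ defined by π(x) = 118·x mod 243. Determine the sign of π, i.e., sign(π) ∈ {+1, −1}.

Trace 100: π^k(100) = [100, 136, 10, 208, 1, 118, 73] for k=0..6.
Cycle lengths of π_118 on ℤ/243ℤ: [27, 27, 27, 27, 27, 27, 9, 9, 9, 9, 9, 9, 3, 3, 3, 3, 3, 3, 1, 1, 1, 1, 1, 1, 1, 1, 1]; 27 cycles in total.
n − c = 243 − 27 = 216; sign = (−1)^216 = +1.
The Jacobi symbol (118|243) = +1 (Zolotarev) agrees.

+1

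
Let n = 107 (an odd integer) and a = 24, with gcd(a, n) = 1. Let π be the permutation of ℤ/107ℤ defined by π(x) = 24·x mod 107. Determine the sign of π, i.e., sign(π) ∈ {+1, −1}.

Start at x=44: 44 → 93 → 92 → 68 → 27 → 6 → 37 → … (one orbit).
Cycle lengths of π_24 on ℤ/107ℤ: [106, 1]; 2 cycles in total.
n − c = 107 − 2 = 105; sign = (−1)^105 = -1.
(24|107)_J = -1 (Zolotarev's lemma cross-check).

-1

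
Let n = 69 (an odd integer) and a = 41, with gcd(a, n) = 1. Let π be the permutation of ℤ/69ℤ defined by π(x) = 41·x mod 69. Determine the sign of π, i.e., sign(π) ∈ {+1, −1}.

Orbit of 32 under x↦41x: [32, 1, 41, 25, 59, 4, 26]… (length divides ord_69(41)).
6 cycles of lengths [22, 22, 11, 11, 2, 1].
6 cycles on 69: each ℓ→(−1)^(ℓ−1), product (−1)^63 = -1.
(41|69)_J = -1 (Zolotarev's lemma cross-check).

-1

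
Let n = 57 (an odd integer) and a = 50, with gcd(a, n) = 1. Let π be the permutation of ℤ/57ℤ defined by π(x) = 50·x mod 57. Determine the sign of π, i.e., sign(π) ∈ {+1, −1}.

+1

Trace 8: π^k(8) = [8, 1, 50, 49, 56, 7] for k=0..5.
Cycle type of π: 6×9 + 2 + 1; total 11 cycles.
Σ(ℓ_i−1) = 57−11 = 46; sign = (−1)^46 = +1.
(50|57)_J = +1 (Zolotarev's lemma cross-check).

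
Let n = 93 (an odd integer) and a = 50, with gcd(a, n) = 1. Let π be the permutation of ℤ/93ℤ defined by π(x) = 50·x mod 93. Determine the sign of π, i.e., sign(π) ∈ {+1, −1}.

-1

Trace 20: π^k(20) = [20, 70, 59, 67, 2, 7, 71] for k=0..6.
6 cycles of lengths [30, 30, 15, 15, 2, 1].
sign(π) = (−1)^{n − #cycles} = (−1)^{93−6} = (−1)^87 = -1.
Zolotarev: (50|93) = -1, matching the cycle-count sign.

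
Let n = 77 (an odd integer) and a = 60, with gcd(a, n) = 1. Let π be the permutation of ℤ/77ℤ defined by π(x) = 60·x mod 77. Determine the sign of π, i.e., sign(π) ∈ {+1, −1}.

Trace 67: π^k(67) = [67, 16, 36, 4, 9, 1, 60] for k=0..6.
Cycle type of π: 15×4 + 5×2 + 3×2 + 1; total 9 cycles.
sign(π) = (−1)^{n − #cycles} = (−1)^{77−9} = (−1)^68 = +1.

+1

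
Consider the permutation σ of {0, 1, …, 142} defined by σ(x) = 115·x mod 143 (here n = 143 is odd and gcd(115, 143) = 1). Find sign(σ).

Trace 80: π^k(80) = [80, 48, 86, 23, 71, 14, 37] for k=0..6.
Cycle lengths of π_115 on ℤ/143ℤ: [60, 60, 12, 5, 5, 1]; 6 cycles in total.
With 6 cycles on 143 points, sign = (−1)^{143−6} = -1.
Zolotarev: (115|143) = -1, matching the cycle-count sign.

-1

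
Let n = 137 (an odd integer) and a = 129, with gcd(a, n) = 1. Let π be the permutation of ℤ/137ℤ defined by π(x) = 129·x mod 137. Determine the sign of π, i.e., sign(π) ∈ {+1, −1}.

Orbit of 34 under x↦129x: [34, 2, 121, 128, 72, 109, 87]… (length divides ord_137(129)).
Cycle lengths of π_129 on ℤ/137ℤ: [68, 68, 1]; 3 cycles in total.
n − c = 137 − 3 = 134; sign = (−1)^134 = +1.

+1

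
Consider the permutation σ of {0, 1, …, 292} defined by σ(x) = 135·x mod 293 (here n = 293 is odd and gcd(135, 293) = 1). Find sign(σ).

Start at x=54: 54 → 258 → 256 → 279 → 161 → 53 → 123 → … (one orbit).
π_135 has 5 disjoint cycles with lengths [73, 73, 73, 73, 1] on {0,…,292}.
5 cycles on 293: each ℓ→(−1)^(ℓ−1), product (−1)^288 = +1.
Check: (135/293) = +1 by Zolotarev.

+1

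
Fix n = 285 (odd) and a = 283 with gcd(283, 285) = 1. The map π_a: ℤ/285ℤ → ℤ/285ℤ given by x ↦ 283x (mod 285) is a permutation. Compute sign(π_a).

-1

Trace 4: π^k(4) = [4, 277, 16, 253, 64, 157, 256] for k=0..6.
Cycle lengths of π_283 on ℤ/285ℤ: [36, 36, 36, 36, 36, 36, 9, 9, 9, 9, 9, 9, 4, 4, 4, 1, 1, 1]; 18 cycles in total.
285 − 18 = 267 transpositions; sign(π) = (−1)^267 = -1.
The Jacobi symbol (283|285) = -1 (Zolotarev) agrees.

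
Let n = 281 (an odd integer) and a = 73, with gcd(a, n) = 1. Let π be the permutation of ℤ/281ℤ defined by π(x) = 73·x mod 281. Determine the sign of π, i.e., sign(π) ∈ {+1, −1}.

-1

Orbit of 147 under x↦73x: [147, 53, 216, 32, 88, 242, 244]… (length divides ord_281(73)).
The orbit structure of x ↦ 73x mod 281: 6 orbits of sizes [56, 56, 56, 56, 56, 1].
sign(π) = (−1)^{n − #cycles} = (−1)^{281−6} = (−1)^275 = -1.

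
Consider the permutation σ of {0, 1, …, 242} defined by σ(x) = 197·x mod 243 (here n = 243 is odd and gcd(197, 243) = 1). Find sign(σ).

-1

Start at x=100: 100 → 17 → 190 → 8 → 118 → 161 → 127 → … (one orbit).
Cycle lengths of π_197 on ℤ/243ℤ: [54, 54, 54, 18, 18, 18, 6, 6, 6, 2, 2, 2, 2, 1]; 14 cycles in total.
With 14 cycles on 243 points, sign = (−1)^{243−14} = -1.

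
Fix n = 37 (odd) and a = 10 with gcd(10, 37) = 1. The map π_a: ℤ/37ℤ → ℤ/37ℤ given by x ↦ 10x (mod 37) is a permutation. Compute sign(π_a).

+1

Start at x=10: 10 → 26 → 1 → 10 (one orbit).
Cycle lengths of π_10 on ℤ/37ℤ: [3, 3, 3, 3, 3, 3, 3, 3, 3, 3, 3, 3, 1]; 13 cycles in total.
sign(π) = (−1)^{n − #cycles} = (−1)^{37−13} = (−1)^24 = +1.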